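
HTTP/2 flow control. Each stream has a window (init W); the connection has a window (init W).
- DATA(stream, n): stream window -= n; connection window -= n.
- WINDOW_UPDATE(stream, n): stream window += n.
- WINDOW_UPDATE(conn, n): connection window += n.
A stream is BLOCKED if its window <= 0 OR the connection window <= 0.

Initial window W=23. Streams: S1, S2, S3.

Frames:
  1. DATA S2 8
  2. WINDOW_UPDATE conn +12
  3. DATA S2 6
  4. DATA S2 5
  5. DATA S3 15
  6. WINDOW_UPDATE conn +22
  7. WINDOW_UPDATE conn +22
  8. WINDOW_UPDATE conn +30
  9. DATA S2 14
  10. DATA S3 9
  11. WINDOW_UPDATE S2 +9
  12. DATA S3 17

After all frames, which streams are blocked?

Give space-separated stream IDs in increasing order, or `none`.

Op 1: conn=15 S1=23 S2=15 S3=23 blocked=[]
Op 2: conn=27 S1=23 S2=15 S3=23 blocked=[]
Op 3: conn=21 S1=23 S2=9 S3=23 blocked=[]
Op 4: conn=16 S1=23 S2=4 S3=23 blocked=[]
Op 5: conn=1 S1=23 S2=4 S3=8 blocked=[]
Op 6: conn=23 S1=23 S2=4 S3=8 blocked=[]
Op 7: conn=45 S1=23 S2=4 S3=8 blocked=[]
Op 8: conn=75 S1=23 S2=4 S3=8 blocked=[]
Op 9: conn=61 S1=23 S2=-10 S3=8 blocked=[2]
Op 10: conn=52 S1=23 S2=-10 S3=-1 blocked=[2, 3]
Op 11: conn=52 S1=23 S2=-1 S3=-1 blocked=[2, 3]
Op 12: conn=35 S1=23 S2=-1 S3=-18 blocked=[2, 3]

Answer: S2 S3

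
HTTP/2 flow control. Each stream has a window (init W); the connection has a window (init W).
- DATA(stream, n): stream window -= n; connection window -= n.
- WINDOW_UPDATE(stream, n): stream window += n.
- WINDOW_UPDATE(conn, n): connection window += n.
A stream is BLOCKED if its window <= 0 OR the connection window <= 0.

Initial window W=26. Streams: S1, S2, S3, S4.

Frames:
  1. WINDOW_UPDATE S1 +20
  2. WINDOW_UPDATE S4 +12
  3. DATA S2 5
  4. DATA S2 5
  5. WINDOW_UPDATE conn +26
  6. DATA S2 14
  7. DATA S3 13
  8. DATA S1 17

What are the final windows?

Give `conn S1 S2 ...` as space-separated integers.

Answer: -2 29 2 13 38

Derivation:
Op 1: conn=26 S1=46 S2=26 S3=26 S4=26 blocked=[]
Op 2: conn=26 S1=46 S2=26 S3=26 S4=38 blocked=[]
Op 3: conn=21 S1=46 S2=21 S3=26 S4=38 blocked=[]
Op 4: conn=16 S1=46 S2=16 S3=26 S4=38 blocked=[]
Op 5: conn=42 S1=46 S2=16 S3=26 S4=38 blocked=[]
Op 6: conn=28 S1=46 S2=2 S3=26 S4=38 blocked=[]
Op 7: conn=15 S1=46 S2=2 S3=13 S4=38 blocked=[]
Op 8: conn=-2 S1=29 S2=2 S3=13 S4=38 blocked=[1, 2, 3, 4]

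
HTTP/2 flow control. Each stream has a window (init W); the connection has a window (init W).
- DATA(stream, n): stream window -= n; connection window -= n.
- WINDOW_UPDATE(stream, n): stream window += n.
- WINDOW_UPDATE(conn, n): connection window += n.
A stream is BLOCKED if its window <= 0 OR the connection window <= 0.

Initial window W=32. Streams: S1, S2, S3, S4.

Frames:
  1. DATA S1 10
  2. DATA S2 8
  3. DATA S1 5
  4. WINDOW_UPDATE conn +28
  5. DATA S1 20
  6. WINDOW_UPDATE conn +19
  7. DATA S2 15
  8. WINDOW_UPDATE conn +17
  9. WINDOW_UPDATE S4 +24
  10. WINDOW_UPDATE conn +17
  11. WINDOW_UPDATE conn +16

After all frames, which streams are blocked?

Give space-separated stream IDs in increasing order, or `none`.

Answer: S1

Derivation:
Op 1: conn=22 S1=22 S2=32 S3=32 S4=32 blocked=[]
Op 2: conn=14 S1=22 S2=24 S3=32 S4=32 blocked=[]
Op 3: conn=9 S1=17 S2=24 S3=32 S4=32 blocked=[]
Op 4: conn=37 S1=17 S2=24 S3=32 S4=32 blocked=[]
Op 5: conn=17 S1=-3 S2=24 S3=32 S4=32 blocked=[1]
Op 6: conn=36 S1=-3 S2=24 S3=32 S4=32 blocked=[1]
Op 7: conn=21 S1=-3 S2=9 S3=32 S4=32 blocked=[1]
Op 8: conn=38 S1=-3 S2=9 S3=32 S4=32 blocked=[1]
Op 9: conn=38 S1=-3 S2=9 S3=32 S4=56 blocked=[1]
Op 10: conn=55 S1=-3 S2=9 S3=32 S4=56 blocked=[1]
Op 11: conn=71 S1=-3 S2=9 S3=32 S4=56 blocked=[1]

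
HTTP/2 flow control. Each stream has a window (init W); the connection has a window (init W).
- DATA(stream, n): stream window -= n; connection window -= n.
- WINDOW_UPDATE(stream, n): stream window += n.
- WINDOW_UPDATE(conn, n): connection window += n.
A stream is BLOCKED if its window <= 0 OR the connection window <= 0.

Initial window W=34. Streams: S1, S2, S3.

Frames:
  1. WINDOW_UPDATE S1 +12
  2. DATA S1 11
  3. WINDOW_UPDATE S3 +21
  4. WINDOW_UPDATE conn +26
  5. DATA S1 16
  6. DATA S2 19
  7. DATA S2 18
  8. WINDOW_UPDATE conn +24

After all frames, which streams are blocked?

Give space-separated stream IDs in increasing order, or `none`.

Op 1: conn=34 S1=46 S2=34 S3=34 blocked=[]
Op 2: conn=23 S1=35 S2=34 S3=34 blocked=[]
Op 3: conn=23 S1=35 S2=34 S3=55 blocked=[]
Op 4: conn=49 S1=35 S2=34 S3=55 blocked=[]
Op 5: conn=33 S1=19 S2=34 S3=55 blocked=[]
Op 6: conn=14 S1=19 S2=15 S3=55 blocked=[]
Op 7: conn=-4 S1=19 S2=-3 S3=55 blocked=[1, 2, 3]
Op 8: conn=20 S1=19 S2=-3 S3=55 blocked=[2]

Answer: S2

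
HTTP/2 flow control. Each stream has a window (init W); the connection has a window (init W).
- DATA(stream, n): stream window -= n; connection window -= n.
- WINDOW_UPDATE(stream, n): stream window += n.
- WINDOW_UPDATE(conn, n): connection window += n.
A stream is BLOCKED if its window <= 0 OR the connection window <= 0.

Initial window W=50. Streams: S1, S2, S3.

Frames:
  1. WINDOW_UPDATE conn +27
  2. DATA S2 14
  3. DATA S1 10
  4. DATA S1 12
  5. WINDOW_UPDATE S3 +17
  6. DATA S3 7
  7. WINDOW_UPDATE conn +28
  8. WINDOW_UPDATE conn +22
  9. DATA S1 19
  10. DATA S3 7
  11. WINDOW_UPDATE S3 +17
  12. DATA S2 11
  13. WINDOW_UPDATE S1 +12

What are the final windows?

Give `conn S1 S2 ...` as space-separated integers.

Answer: 47 21 25 70

Derivation:
Op 1: conn=77 S1=50 S2=50 S3=50 blocked=[]
Op 2: conn=63 S1=50 S2=36 S3=50 blocked=[]
Op 3: conn=53 S1=40 S2=36 S3=50 blocked=[]
Op 4: conn=41 S1=28 S2=36 S3=50 blocked=[]
Op 5: conn=41 S1=28 S2=36 S3=67 blocked=[]
Op 6: conn=34 S1=28 S2=36 S3=60 blocked=[]
Op 7: conn=62 S1=28 S2=36 S3=60 blocked=[]
Op 8: conn=84 S1=28 S2=36 S3=60 blocked=[]
Op 9: conn=65 S1=9 S2=36 S3=60 blocked=[]
Op 10: conn=58 S1=9 S2=36 S3=53 blocked=[]
Op 11: conn=58 S1=9 S2=36 S3=70 blocked=[]
Op 12: conn=47 S1=9 S2=25 S3=70 blocked=[]
Op 13: conn=47 S1=21 S2=25 S3=70 blocked=[]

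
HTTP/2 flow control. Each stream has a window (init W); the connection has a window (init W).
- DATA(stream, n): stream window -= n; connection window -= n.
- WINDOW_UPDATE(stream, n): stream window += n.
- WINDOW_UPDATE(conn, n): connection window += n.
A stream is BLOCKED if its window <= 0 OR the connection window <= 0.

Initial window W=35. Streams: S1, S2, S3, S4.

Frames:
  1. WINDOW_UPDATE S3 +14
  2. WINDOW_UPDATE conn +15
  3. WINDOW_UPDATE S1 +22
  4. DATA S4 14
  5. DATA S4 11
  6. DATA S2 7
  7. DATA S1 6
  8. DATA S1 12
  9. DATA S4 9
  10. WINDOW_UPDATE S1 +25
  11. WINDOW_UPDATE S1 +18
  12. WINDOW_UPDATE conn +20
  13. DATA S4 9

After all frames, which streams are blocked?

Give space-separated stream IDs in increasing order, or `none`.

Answer: S4

Derivation:
Op 1: conn=35 S1=35 S2=35 S3=49 S4=35 blocked=[]
Op 2: conn=50 S1=35 S2=35 S3=49 S4=35 blocked=[]
Op 3: conn=50 S1=57 S2=35 S3=49 S4=35 blocked=[]
Op 4: conn=36 S1=57 S2=35 S3=49 S4=21 blocked=[]
Op 5: conn=25 S1=57 S2=35 S3=49 S4=10 blocked=[]
Op 6: conn=18 S1=57 S2=28 S3=49 S4=10 blocked=[]
Op 7: conn=12 S1=51 S2=28 S3=49 S4=10 blocked=[]
Op 8: conn=0 S1=39 S2=28 S3=49 S4=10 blocked=[1, 2, 3, 4]
Op 9: conn=-9 S1=39 S2=28 S3=49 S4=1 blocked=[1, 2, 3, 4]
Op 10: conn=-9 S1=64 S2=28 S3=49 S4=1 blocked=[1, 2, 3, 4]
Op 11: conn=-9 S1=82 S2=28 S3=49 S4=1 blocked=[1, 2, 3, 4]
Op 12: conn=11 S1=82 S2=28 S3=49 S4=1 blocked=[]
Op 13: conn=2 S1=82 S2=28 S3=49 S4=-8 blocked=[4]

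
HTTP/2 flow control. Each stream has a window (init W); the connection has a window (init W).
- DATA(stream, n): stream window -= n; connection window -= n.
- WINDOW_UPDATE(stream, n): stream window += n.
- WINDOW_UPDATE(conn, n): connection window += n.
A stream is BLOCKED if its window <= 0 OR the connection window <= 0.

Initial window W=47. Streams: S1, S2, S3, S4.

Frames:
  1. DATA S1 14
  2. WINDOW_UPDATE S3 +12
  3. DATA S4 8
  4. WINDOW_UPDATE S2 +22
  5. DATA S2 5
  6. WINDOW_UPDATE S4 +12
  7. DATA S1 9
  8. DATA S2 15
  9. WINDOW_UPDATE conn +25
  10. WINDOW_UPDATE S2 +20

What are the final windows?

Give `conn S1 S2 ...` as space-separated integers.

Answer: 21 24 69 59 51

Derivation:
Op 1: conn=33 S1=33 S2=47 S3=47 S4=47 blocked=[]
Op 2: conn=33 S1=33 S2=47 S3=59 S4=47 blocked=[]
Op 3: conn=25 S1=33 S2=47 S3=59 S4=39 blocked=[]
Op 4: conn=25 S1=33 S2=69 S3=59 S4=39 blocked=[]
Op 5: conn=20 S1=33 S2=64 S3=59 S4=39 blocked=[]
Op 6: conn=20 S1=33 S2=64 S3=59 S4=51 blocked=[]
Op 7: conn=11 S1=24 S2=64 S3=59 S4=51 blocked=[]
Op 8: conn=-4 S1=24 S2=49 S3=59 S4=51 blocked=[1, 2, 3, 4]
Op 9: conn=21 S1=24 S2=49 S3=59 S4=51 blocked=[]
Op 10: conn=21 S1=24 S2=69 S3=59 S4=51 blocked=[]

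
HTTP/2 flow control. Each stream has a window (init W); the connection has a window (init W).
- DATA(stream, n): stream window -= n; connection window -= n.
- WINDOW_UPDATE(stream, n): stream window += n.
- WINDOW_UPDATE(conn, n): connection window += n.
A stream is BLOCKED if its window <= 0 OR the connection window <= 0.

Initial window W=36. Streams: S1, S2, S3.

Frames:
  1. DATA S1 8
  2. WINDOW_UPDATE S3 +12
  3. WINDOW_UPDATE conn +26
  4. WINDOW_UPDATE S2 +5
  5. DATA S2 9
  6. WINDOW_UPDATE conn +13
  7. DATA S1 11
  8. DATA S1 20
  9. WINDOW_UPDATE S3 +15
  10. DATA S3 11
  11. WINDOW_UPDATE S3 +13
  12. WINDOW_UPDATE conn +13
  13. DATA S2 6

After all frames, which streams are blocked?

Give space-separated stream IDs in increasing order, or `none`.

Answer: S1

Derivation:
Op 1: conn=28 S1=28 S2=36 S3=36 blocked=[]
Op 2: conn=28 S1=28 S2=36 S3=48 blocked=[]
Op 3: conn=54 S1=28 S2=36 S3=48 blocked=[]
Op 4: conn=54 S1=28 S2=41 S3=48 blocked=[]
Op 5: conn=45 S1=28 S2=32 S3=48 blocked=[]
Op 6: conn=58 S1=28 S2=32 S3=48 blocked=[]
Op 7: conn=47 S1=17 S2=32 S3=48 blocked=[]
Op 8: conn=27 S1=-3 S2=32 S3=48 blocked=[1]
Op 9: conn=27 S1=-3 S2=32 S3=63 blocked=[1]
Op 10: conn=16 S1=-3 S2=32 S3=52 blocked=[1]
Op 11: conn=16 S1=-3 S2=32 S3=65 blocked=[1]
Op 12: conn=29 S1=-3 S2=32 S3=65 blocked=[1]
Op 13: conn=23 S1=-3 S2=26 S3=65 blocked=[1]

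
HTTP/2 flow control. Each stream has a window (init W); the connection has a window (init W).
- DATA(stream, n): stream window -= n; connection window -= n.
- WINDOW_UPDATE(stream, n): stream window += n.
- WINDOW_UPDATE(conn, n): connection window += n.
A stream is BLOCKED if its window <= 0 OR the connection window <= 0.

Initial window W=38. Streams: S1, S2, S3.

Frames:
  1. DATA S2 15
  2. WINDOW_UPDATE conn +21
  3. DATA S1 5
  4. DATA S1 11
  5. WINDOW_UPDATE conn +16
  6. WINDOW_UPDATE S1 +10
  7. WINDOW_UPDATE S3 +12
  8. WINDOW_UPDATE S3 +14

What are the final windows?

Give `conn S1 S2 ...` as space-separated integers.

Answer: 44 32 23 64

Derivation:
Op 1: conn=23 S1=38 S2=23 S3=38 blocked=[]
Op 2: conn=44 S1=38 S2=23 S3=38 blocked=[]
Op 3: conn=39 S1=33 S2=23 S3=38 blocked=[]
Op 4: conn=28 S1=22 S2=23 S3=38 blocked=[]
Op 5: conn=44 S1=22 S2=23 S3=38 blocked=[]
Op 6: conn=44 S1=32 S2=23 S3=38 blocked=[]
Op 7: conn=44 S1=32 S2=23 S3=50 blocked=[]
Op 8: conn=44 S1=32 S2=23 S3=64 blocked=[]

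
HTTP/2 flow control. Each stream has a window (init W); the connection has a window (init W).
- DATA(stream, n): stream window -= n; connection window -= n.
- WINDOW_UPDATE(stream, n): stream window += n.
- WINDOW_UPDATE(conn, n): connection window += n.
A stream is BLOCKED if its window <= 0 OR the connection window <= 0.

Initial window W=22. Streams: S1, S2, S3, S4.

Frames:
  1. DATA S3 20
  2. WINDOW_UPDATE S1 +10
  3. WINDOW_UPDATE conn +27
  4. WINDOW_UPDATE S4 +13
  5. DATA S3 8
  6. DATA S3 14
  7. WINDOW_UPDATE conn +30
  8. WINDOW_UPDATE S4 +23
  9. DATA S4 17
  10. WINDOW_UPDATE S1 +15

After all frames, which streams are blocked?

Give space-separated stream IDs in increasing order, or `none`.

Answer: S3

Derivation:
Op 1: conn=2 S1=22 S2=22 S3=2 S4=22 blocked=[]
Op 2: conn=2 S1=32 S2=22 S3=2 S4=22 blocked=[]
Op 3: conn=29 S1=32 S2=22 S3=2 S4=22 blocked=[]
Op 4: conn=29 S1=32 S2=22 S3=2 S4=35 blocked=[]
Op 5: conn=21 S1=32 S2=22 S3=-6 S4=35 blocked=[3]
Op 6: conn=7 S1=32 S2=22 S3=-20 S4=35 blocked=[3]
Op 7: conn=37 S1=32 S2=22 S3=-20 S4=35 blocked=[3]
Op 8: conn=37 S1=32 S2=22 S3=-20 S4=58 blocked=[3]
Op 9: conn=20 S1=32 S2=22 S3=-20 S4=41 blocked=[3]
Op 10: conn=20 S1=47 S2=22 S3=-20 S4=41 blocked=[3]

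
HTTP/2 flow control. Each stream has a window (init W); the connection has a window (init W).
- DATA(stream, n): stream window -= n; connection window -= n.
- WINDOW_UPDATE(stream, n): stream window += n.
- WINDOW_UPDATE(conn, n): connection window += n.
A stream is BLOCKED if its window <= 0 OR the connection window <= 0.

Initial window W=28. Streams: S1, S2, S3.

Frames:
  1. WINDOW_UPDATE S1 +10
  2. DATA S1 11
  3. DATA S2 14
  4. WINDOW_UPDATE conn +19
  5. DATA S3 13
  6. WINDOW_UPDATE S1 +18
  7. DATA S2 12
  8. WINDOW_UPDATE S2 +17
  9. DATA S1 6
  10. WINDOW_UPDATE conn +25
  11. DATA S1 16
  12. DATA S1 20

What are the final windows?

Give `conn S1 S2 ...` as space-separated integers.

Op 1: conn=28 S1=38 S2=28 S3=28 blocked=[]
Op 2: conn=17 S1=27 S2=28 S3=28 blocked=[]
Op 3: conn=3 S1=27 S2=14 S3=28 blocked=[]
Op 4: conn=22 S1=27 S2=14 S3=28 blocked=[]
Op 5: conn=9 S1=27 S2=14 S3=15 blocked=[]
Op 6: conn=9 S1=45 S2=14 S3=15 blocked=[]
Op 7: conn=-3 S1=45 S2=2 S3=15 blocked=[1, 2, 3]
Op 8: conn=-3 S1=45 S2=19 S3=15 blocked=[1, 2, 3]
Op 9: conn=-9 S1=39 S2=19 S3=15 blocked=[1, 2, 3]
Op 10: conn=16 S1=39 S2=19 S3=15 blocked=[]
Op 11: conn=0 S1=23 S2=19 S3=15 blocked=[1, 2, 3]
Op 12: conn=-20 S1=3 S2=19 S3=15 blocked=[1, 2, 3]

Answer: -20 3 19 15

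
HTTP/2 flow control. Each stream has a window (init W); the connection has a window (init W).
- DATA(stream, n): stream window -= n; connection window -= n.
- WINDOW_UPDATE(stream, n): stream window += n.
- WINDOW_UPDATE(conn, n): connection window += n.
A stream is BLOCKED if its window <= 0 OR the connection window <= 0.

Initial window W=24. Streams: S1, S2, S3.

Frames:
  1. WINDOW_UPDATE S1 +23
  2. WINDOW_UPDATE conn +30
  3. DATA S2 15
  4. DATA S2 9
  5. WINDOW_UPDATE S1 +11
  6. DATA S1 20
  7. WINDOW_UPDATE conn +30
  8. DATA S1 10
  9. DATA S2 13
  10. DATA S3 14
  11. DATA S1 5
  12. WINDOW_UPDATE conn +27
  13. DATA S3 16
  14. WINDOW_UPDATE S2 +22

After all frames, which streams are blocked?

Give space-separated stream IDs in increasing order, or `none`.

Op 1: conn=24 S1=47 S2=24 S3=24 blocked=[]
Op 2: conn=54 S1=47 S2=24 S3=24 blocked=[]
Op 3: conn=39 S1=47 S2=9 S3=24 blocked=[]
Op 4: conn=30 S1=47 S2=0 S3=24 blocked=[2]
Op 5: conn=30 S1=58 S2=0 S3=24 blocked=[2]
Op 6: conn=10 S1=38 S2=0 S3=24 blocked=[2]
Op 7: conn=40 S1=38 S2=0 S3=24 blocked=[2]
Op 8: conn=30 S1=28 S2=0 S3=24 blocked=[2]
Op 9: conn=17 S1=28 S2=-13 S3=24 blocked=[2]
Op 10: conn=3 S1=28 S2=-13 S3=10 blocked=[2]
Op 11: conn=-2 S1=23 S2=-13 S3=10 blocked=[1, 2, 3]
Op 12: conn=25 S1=23 S2=-13 S3=10 blocked=[2]
Op 13: conn=9 S1=23 S2=-13 S3=-6 blocked=[2, 3]
Op 14: conn=9 S1=23 S2=9 S3=-6 blocked=[3]

Answer: S3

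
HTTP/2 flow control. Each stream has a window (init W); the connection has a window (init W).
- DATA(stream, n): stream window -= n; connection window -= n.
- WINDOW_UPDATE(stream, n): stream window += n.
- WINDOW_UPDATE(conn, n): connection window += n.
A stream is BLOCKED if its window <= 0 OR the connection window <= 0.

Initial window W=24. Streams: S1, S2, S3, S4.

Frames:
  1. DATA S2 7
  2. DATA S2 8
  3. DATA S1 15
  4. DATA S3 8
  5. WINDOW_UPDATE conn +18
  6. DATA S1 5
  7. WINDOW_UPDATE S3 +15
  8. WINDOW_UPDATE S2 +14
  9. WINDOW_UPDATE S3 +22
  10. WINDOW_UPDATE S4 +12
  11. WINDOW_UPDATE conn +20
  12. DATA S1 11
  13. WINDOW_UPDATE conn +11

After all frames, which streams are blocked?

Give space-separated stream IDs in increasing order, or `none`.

Op 1: conn=17 S1=24 S2=17 S3=24 S4=24 blocked=[]
Op 2: conn=9 S1=24 S2=9 S3=24 S4=24 blocked=[]
Op 3: conn=-6 S1=9 S2=9 S3=24 S4=24 blocked=[1, 2, 3, 4]
Op 4: conn=-14 S1=9 S2=9 S3=16 S4=24 blocked=[1, 2, 3, 4]
Op 5: conn=4 S1=9 S2=9 S3=16 S4=24 blocked=[]
Op 6: conn=-1 S1=4 S2=9 S3=16 S4=24 blocked=[1, 2, 3, 4]
Op 7: conn=-1 S1=4 S2=9 S3=31 S4=24 blocked=[1, 2, 3, 4]
Op 8: conn=-1 S1=4 S2=23 S3=31 S4=24 blocked=[1, 2, 3, 4]
Op 9: conn=-1 S1=4 S2=23 S3=53 S4=24 blocked=[1, 2, 3, 4]
Op 10: conn=-1 S1=4 S2=23 S3=53 S4=36 blocked=[1, 2, 3, 4]
Op 11: conn=19 S1=4 S2=23 S3=53 S4=36 blocked=[]
Op 12: conn=8 S1=-7 S2=23 S3=53 S4=36 blocked=[1]
Op 13: conn=19 S1=-7 S2=23 S3=53 S4=36 blocked=[1]

Answer: S1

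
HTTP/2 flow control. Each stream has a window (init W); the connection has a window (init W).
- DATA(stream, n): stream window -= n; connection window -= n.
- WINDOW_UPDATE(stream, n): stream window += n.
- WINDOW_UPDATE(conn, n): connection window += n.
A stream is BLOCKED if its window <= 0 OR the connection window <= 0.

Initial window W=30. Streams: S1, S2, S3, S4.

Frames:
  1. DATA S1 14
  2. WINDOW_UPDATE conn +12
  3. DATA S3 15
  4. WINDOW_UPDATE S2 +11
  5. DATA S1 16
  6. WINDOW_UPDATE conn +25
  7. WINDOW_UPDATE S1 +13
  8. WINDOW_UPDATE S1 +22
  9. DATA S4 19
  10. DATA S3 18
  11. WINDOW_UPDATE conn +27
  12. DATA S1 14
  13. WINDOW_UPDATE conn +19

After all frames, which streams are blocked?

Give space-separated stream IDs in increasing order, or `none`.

Answer: S3

Derivation:
Op 1: conn=16 S1=16 S2=30 S3=30 S4=30 blocked=[]
Op 2: conn=28 S1=16 S2=30 S3=30 S4=30 blocked=[]
Op 3: conn=13 S1=16 S2=30 S3=15 S4=30 blocked=[]
Op 4: conn=13 S1=16 S2=41 S3=15 S4=30 blocked=[]
Op 5: conn=-3 S1=0 S2=41 S3=15 S4=30 blocked=[1, 2, 3, 4]
Op 6: conn=22 S1=0 S2=41 S3=15 S4=30 blocked=[1]
Op 7: conn=22 S1=13 S2=41 S3=15 S4=30 blocked=[]
Op 8: conn=22 S1=35 S2=41 S3=15 S4=30 blocked=[]
Op 9: conn=3 S1=35 S2=41 S3=15 S4=11 blocked=[]
Op 10: conn=-15 S1=35 S2=41 S3=-3 S4=11 blocked=[1, 2, 3, 4]
Op 11: conn=12 S1=35 S2=41 S3=-3 S4=11 blocked=[3]
Op 12: conn=-2 S1=21 S2=41 S3=-3 S4=11 blocked=[1, 2, 3, 4]
Op 13: conn=17 S1=21 S2=41 S3=-3 S4=11 blocked=[3]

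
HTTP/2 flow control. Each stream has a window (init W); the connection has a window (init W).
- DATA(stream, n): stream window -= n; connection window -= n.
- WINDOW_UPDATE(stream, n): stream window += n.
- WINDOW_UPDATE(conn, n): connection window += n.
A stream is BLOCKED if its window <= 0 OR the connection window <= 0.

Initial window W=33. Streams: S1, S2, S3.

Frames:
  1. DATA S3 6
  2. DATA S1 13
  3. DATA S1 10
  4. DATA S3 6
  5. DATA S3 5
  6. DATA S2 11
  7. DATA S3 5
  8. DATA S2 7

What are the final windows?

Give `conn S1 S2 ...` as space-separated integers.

Op 1: conn=27 S1=33 S2=33 S3=27 blocked=[]
Op 2: conn=14 S1=20 S2=33 S3=27 blocked=[]
Op 3: conn=4 S1=10 S2=33 S3=27 blocked=[]
Op 4: conn=-2 S1=10 S2=33 S3=21 blocked=[1, 2, 3]
Op 5: conn=-7 S1=10 S2=33 S3=16 blocked=[1, 2, 3]
Op 6: conn=-18 S1=10 S2=22 S3=16 blocked=[1, 2, 3]
Op 7: conn=-23 S1=10 S2=22 S3=11 blocked=[1, 2, 3]
Op 8: conn=-30 S1=10 S2=15 S3=11 blocked=[1, 2, 3]

Answer: -30 10 15 11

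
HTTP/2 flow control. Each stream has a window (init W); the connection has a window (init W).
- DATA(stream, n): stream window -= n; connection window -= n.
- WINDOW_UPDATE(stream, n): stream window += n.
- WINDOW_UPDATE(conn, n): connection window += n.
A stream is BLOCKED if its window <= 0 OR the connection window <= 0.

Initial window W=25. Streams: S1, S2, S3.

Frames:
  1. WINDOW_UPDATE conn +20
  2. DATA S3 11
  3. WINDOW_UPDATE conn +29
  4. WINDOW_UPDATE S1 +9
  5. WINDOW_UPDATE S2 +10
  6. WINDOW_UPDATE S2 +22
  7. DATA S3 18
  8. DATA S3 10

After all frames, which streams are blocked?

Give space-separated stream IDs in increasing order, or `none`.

Answer: S3

Derivation:
Op 1: conn=45 S1=25 S2=25 S3=25 blocked=[]
Op 2: conn=34 S1=25 S2=25 S3=14 blocked=[]
Op 3: conn=63 S1=25 S2=25 S3=14 blocked=[]
Op 4: conn=63 S1=34 S2=25 S3=14 blocked=[]
Op 5: conn=63 S1=34 S2=35 S3=14 blocked=[]
Op 6: conn=63 S1=34 S2=57 S3=14 blocked=[]
Op 7: conn=45 S1=34 S2=57 S3=-4 blocked=[3]
Op 8: conn=35 S1=34 S2=57 S3=-14 blocked=[3]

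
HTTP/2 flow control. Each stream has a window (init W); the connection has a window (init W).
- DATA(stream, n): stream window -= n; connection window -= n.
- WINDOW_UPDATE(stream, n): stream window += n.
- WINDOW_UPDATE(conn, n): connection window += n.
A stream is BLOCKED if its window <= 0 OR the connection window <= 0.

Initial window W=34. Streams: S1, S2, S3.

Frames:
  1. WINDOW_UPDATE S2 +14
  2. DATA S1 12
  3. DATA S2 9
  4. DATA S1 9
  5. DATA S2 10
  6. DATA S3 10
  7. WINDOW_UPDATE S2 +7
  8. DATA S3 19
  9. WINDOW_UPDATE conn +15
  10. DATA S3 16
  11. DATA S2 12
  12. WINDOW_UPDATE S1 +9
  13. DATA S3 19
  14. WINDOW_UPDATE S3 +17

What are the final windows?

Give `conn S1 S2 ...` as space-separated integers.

Answer: -67 22 24 -13

Derivation:
Op 1: conn=34 S1=34 S2=48 S3=34 blocked=[]
Op 2: conn=22 S1=22 S2=48 S3=34 blocked=[]
Op 3: conn=13 S1=22 S2=39 S3=34 blocked=[]
Op 4: conn=4 S1=13 S2=39 S3=34 blocked=[]
Op 5: conn=-6 S1=13 S2=29 S3=34 blocked=[1, 2, 3]
Op 6: conn=-16 S1=13 S2=29 S3=24 blocked=[1, 2, 3]
Op 7: conn=-16 S1=13 S2=36 S3=24 blocked=[1, 2, 3]
Op 8: conn=-35 S1=13 S2=36 S3=5 blocked=[1, 2, 3]
Op 9: conn=-20 S1=13 S2=36 S3=5 blocked=[1, 2, 3]
Op 10: conn=-36 S1=13 S2=36 S3=-11 blocked=[1, 2, 3]
Op 11: conn=-48 S1=13 S2=24 S3=-11 blocked=[1, 2, 3]
Op 12: conn=-48 S1=22 S2=24 S3=-11 blocked=[1, 2, 3]
Op 13: conn=-67 S1=22 S2=24 S3=-30 blocked=[1, 2, 3]
Op 14: conn=-67 S1=22 S2=24 S3=-13 blocked=[1, 2, 3]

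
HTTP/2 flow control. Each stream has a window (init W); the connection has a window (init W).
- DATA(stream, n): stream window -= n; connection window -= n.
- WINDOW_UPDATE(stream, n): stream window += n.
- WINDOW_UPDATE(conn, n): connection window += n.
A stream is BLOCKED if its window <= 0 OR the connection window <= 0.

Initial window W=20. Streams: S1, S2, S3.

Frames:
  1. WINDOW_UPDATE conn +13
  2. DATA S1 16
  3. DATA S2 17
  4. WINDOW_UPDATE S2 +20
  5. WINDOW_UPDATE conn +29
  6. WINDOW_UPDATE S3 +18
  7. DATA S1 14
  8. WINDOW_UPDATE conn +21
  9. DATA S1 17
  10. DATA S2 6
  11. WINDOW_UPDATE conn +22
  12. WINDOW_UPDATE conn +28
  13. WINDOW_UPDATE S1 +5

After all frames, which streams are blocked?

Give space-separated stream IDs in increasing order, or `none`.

Op 1: conn=33 S1=20 S2=20 S3=20 blocked=[]
Op 2: conn=17 S1=4 S2=20 S3=20 blocked=[]
Op 3: conn=0 S1=4 S2=3 S3=20 blocked=[1, 2, 3]
Op 4: conn=0 S1=4 S2=23 S3=20 blocked=[1, 2, 3]
Op 5: conn=29 S1=4 S2=23 S3=20 blocked=[]
Op 6: conn=29 S1=4 S2=23 S3=38 blocked=[]
Op 7: conn=15 S1=-10 S2=23 S3=38 blocked=[1]
Op 8: conn=36 S1=-10 S2=23 S3=38 blocked=[1]
Op 9: conn=19 S1=-27 S2=23 S3=38 blocked=[1]
Op 10: conn=13 S1=-27 S2=17 S3=38 blocked=[1]
Op 11: conn=35 S1=-27 S2=17 S3=38 blocked=[1]
Op 12: conn=63 S1=-27 S2=17 S3=38 blocked=[1]
Op 13: conn=63 S1=-22 S2=17 S3=38 blocked=[1]

Answer: S1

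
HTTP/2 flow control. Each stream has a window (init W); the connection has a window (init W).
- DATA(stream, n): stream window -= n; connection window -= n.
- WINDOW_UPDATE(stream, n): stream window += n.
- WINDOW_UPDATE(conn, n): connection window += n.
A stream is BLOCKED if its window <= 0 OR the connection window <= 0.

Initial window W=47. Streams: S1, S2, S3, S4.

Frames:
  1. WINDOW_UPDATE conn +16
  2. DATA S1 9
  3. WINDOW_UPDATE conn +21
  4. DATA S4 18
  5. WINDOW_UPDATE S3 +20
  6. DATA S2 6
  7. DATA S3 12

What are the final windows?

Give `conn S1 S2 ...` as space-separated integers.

Op 1: conn=63 S1=47 S2=47 S3=47 S4=47 blocked=[]
Op 2: conn=54 S1=38 S2=47 S3=47 S4=47 blocked=[]
Op 3: conn=75 S1=38 S2=47 S3=47 S4=47 blocked=[]
Op 4: conn=57 S1=38 S2=47 S3=47 S4=29 blocked=[]
Op 5: conn=57 S1=38 S2=47 S3=67 S4=29 blocked=[]
Op 6: conn=51 S1=38 S2=41 S3=67 S4=29 blocked=[]
Op 7: conn=39 S1=38 S2=41 S3=55 S4=29 blocked=[]

Answer: 39 38 41 55 29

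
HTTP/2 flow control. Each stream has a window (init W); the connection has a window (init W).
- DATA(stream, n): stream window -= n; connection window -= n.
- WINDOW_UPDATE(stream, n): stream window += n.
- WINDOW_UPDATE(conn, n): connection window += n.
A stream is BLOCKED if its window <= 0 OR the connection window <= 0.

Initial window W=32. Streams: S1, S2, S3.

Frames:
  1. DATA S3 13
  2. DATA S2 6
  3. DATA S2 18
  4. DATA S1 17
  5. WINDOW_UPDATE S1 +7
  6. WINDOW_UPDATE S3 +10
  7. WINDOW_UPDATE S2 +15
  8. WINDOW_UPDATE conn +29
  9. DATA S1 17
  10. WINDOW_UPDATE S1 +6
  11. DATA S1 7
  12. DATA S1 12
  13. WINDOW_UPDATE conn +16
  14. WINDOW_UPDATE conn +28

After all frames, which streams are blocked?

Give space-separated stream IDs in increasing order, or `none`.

Op 1: conn=19 S1=32 S2=32 S3=19 blocked=[]
Op 2: conn=13 S1=32 S2=26 S3=19 blocked=[]
Op 3: conn=-5 S1=32 S2=8 S3=19 blocked=[1, 2, 3]
Op 4: conn=-22 S1=15 S2=8 S3=19 blocked=[1, 2, 3]
Op 5: conn=-22 S1=22 S2=8 S3=19 blocked=[1, 2, 3]
Op 6: conn=-22 S1=22 S2=8 S3=29 blocked=[1, 2, 3]
Op 7: conn=-22 S1=22 S2=23 S3=29 blocked=[1, 2, 3]
Op 8: conn=7 S1=22 S2=23 S3=29 blocked=[]
Op 9: conn=-10 S1=5 S2=23 S3=29 blocked=[1, 2, 3]
Op 10: conn=-10 S1=11 S2=23 S3=29 blocked=[1, 2, 3]
Op 11: conn=-17 S1=4 S2=23 S3=29 blocked=[1, 2, 3]
Op 12: conn=-29 S1=-8 S2=23 S3=29 blocked=[1, 2, 3]
Op 13: conn=-13 S1=-8 S2=23 S3=29 blocked=[1, 2, 3]
Op 14: conn=15 S1=-8 S2=23 S3=29 blocked=[1]

Answer: S1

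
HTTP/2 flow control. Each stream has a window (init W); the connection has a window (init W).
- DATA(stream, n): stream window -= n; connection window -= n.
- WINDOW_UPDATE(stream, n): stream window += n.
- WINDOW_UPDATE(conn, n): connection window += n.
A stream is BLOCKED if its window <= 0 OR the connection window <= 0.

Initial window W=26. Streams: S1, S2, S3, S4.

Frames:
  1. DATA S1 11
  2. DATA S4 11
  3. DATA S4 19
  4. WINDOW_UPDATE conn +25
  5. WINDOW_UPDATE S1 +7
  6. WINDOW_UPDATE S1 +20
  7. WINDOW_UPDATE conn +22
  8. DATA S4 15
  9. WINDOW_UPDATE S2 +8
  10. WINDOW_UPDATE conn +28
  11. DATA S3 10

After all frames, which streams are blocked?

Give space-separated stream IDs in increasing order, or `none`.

Answer: S4

Derivation:
Op 1: conn=15 S1=15 S2=26 S3=26 S4=26 blocked=[]
Op 2: conn=4 S1=15 S2=26 S3=26 S4=15 blocked=[]
Op 3: conn=-15 S1=15 S2=26 S3=26 S4=-4 blocked=[1, 2, 3, 4]
Op 4: conn=10 S1=15 S2=26 S3=26 S4=-4 blocked=[4]
Op 5: conn=10 S1=22 S2=26 S3=26 S4=-4 blocked=[4]
Op 6: conn=10 S1=42 S2=26 S3=26 S4=-4 blocked=[4]
Op 7: conn=32 S1=42 S2=26 S3=26 S4=-4 blocked=[4]
Op 8: conn=17 S1=42 S2=26 S3=26 S4=-19 blocked=[4]
Op 9: conn=17 S1=42 S2=34 S3=26 S4=-19 blocked=[4]
Op 10: conn=45 S1=42 S2=34 S3=26 S4=-19 blocked=[4]
Op 11: conn=35 S1=42 S2=34 S3=16 S4=-19 blocked=[4]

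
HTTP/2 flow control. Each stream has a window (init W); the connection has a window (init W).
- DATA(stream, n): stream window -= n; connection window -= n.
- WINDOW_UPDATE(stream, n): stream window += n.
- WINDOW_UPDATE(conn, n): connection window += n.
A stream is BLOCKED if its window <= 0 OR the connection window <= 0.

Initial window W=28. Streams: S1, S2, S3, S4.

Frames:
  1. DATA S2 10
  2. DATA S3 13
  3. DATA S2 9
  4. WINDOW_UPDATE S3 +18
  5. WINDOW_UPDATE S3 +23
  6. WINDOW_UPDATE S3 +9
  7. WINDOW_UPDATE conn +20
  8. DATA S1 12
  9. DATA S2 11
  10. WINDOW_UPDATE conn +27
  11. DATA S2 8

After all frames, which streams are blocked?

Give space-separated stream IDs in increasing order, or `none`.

Answer: S2

Derivation:
Op 1: conn=18 S1=28 S2=18 S3=28 S4=28 blocked=[]
Op 2: conn=5 S1=28 S2=18 S3=15 S4=28 blocked=[]
Op 3: conn=-4 S1=28 S2=9 S3=15 S4=28 blocked=[1, 2, 3, 4]
Op 4: conn=-4 S1=28 S2=9 S3=33 S4=28 blocked=[1, 2, 3, 4]
Op 5: conn=-4 S1=28 S2=9 S3=56 S4=28 blocked=[1, 2, 3, 4]
Op 6: conn=-4 S1=28 S2=9 S3=65 S4=28 blocked=[1, 2, 3, 4]
Op 7: conn=16 S1=28 S2=9 S3=65 S4=28 blocked=[]
Op 8: conn=4 S1=16 S2=9 S3=65 S4=28 blocked=[]
Op 9: conn=-7 S1=16 S2=-2 S3=65 S4=28 blocked=[1, 2, 3, 4]
Op 10: conn=20 S1=16 S2=-2 S3=65 S4=28 blocked=[2]
Op 11: conn=12 S1=16 S2=-10 S3=65 S4=28 blocked=[2]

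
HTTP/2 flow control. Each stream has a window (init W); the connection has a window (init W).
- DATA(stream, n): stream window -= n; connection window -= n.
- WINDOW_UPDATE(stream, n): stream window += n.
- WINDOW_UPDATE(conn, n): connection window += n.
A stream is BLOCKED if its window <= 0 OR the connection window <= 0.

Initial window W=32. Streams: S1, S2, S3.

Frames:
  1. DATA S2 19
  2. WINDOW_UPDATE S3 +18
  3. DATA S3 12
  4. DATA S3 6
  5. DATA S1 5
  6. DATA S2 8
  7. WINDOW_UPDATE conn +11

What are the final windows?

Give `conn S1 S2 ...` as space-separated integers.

Answer: -7 27 5 32

Derivation:
Op 1: conn=13 S1=32 S2=13 S3=32 blocked=[]
Op 2: conn=13 S1=32 S2=13 S3=50 blocked=[]
Op 3: conn=1 S1=32 S2=13 S3=38 blocked=[]
Op 4: conn=-5 S1=32 S2=13 S3=32 blocked=[1, 2, 3]
Op 5: conn=-10 S1=27 S2=13 S3=32 blocked=[1, 2, 3]
Op 6: conn=-18 S1=27 S2=5 S3=32 blocked=[1, 2, 3]
Op 7: conn=-7 S1=27 S2=5 S3=32 blocked=[1, 2, 3]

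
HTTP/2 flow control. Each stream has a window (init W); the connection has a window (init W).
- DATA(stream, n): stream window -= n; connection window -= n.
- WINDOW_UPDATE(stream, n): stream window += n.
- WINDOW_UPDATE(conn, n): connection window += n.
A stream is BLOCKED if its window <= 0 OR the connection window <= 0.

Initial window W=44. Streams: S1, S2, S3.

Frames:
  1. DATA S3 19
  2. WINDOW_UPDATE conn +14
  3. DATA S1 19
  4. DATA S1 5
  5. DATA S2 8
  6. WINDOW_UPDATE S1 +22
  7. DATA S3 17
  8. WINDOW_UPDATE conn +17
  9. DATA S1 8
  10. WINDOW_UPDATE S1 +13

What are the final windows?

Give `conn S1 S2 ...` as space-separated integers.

Answer: -1 47 36 8

Derivation:
Op 1: conn=25 S1=44 S2=44 S3=25 blocked=[]
Op 2: conn=39 S1=44 S2=44 S3=25 blocked=[]
Op 3: conn=20 S1=25 S2=44 S3=25 blocked=[]
Op 4: conn=15 S1=20 S2=44 S3=25 blocked=[]
Op 5: conn=7 S1=20 S2=36 S3=25 blocked=[]
Op 6: conn=7 S1=42 S2=36 S3=25 blocked=[]
Op 7: conn=-10 S1=42 S2=36 S3=8 blocked=[1, 2, 3]
Op 8: conn=7 S1=42 S2=36 S3=8 blocked=[]
Op 9: conn=-1 S1=34 S2=36 S3=8 blocked=[1, 2, 3]
Op 10: conn=-1 S1=47 S2=36 S3=8 blocked=[1, 2, 3]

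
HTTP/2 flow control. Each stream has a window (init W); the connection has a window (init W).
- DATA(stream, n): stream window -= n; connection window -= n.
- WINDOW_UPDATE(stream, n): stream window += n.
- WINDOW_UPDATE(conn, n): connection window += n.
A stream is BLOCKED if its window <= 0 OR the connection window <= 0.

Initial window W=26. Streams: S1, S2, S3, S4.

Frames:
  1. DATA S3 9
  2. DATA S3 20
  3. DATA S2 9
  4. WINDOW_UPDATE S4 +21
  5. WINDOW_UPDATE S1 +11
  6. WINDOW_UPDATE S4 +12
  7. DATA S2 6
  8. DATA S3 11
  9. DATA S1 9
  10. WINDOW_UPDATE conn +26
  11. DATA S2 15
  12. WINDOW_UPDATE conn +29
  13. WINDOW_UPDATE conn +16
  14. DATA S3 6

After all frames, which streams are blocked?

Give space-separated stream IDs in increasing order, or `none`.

Answer: S2 S3

Derivation:
Op 1: conn=17 S1=26 S2=26 S3=17 S4=26 blocked=[]
Op 2: conn=-3 S1=26 S2=26 S3=-3 S4=26 blocked=[1, 2, 3, 4]
Op 3: conn=-12 S1=26 S2=17 S3=-3 S4=26 blocked=[1, 2, 3, 4]
Op 4: conn=-12 S1=26 S2=17 S3=-3 S4=47 blocked=[1, 2, 3, 4]
Op 5: conn=-12 S1=37 S2=17 S3=-3 S4=47 blocked=[1, 2, 3, 4]
Op 6: conn=-12 S1=37 S2=17 S3=-3 S4=59 blocked=[1, 2, 3, 4]
Op 7: conn=-18 S1=37 S2=11 S3=-3 S4=59 blocked=[1, 2, 3, 4]
Op 8: conn=-29 S1=37 S2=11 S3=-14 S4=59 blocked=[1, 2, 3, 4]
Op 9: conn=-38 S1=28 S2=11 S3=-14 S4=59 blocked=[1, 2, 3, 4]
Op 10: conn=-12 S1=28 S2=11 S3=-14 S4=59 blocked=[1, 2, 3, 4]
Op 11: conn=-27 S1=28 S2=-4 S3=-14 S4=59 blocked=[1, 2, 3, 4]
Op 12: conn=2 S1=28 S2=-4 S3=-14 S4=59 blocked=[2, 3]
Op 13: conn=18 S1=28 S2=-4 S3=-14 S4=59 blocked=[2, 3]
Op 14: conn=12 S1=28 S2=-4 S3=-20 S4=59 blocked=[2, 3]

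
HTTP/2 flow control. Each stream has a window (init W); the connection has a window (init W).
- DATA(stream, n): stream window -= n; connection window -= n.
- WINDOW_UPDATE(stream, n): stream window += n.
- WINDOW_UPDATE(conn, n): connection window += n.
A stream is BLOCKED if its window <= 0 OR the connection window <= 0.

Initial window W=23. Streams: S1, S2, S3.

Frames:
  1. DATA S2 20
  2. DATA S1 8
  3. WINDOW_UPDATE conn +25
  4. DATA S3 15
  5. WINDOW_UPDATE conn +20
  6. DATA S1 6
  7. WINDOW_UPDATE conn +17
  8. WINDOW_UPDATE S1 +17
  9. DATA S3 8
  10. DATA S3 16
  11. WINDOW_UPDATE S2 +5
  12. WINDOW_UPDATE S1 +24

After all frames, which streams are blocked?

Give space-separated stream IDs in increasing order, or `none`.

Op 1: conn=3 S1=23 S2=3 S3=23 blocked=[]
Op 2: conn=-5 S1=15 S2=3 S3=23 blocked=[1, 2, 3]
Op 3: conn=20 S1=15 S2=3 S3=23 blocked=[]
Op 4: conn=5 S1=15 S2=3 S3=8 blocked=[]
Op 5: conn=25 S1=15 S2=3 S3=8 blocked=[]
Op 6: conn=19 S1=9 S2=3 S3=8 blocked=[]
Op 7: conn=36 S1=9 S2=3 S3=8 blocked=[]
Op 8: conn=36 S1=26 S2=3 S3=8 blocked=[]
Op 9: conn=28 S1=26 S2=3 S3=0 blocked=[3]
Op 10: conn=12 S1=26 S2=3 S3=-16 blocked=[3]
Op 11: conn=12 S1=26 S2=8 S3=-16 blocked=[3]
Op 12: conn=12 S1=50 S2=8 S3=-16 blocked=[3]

Answer: S3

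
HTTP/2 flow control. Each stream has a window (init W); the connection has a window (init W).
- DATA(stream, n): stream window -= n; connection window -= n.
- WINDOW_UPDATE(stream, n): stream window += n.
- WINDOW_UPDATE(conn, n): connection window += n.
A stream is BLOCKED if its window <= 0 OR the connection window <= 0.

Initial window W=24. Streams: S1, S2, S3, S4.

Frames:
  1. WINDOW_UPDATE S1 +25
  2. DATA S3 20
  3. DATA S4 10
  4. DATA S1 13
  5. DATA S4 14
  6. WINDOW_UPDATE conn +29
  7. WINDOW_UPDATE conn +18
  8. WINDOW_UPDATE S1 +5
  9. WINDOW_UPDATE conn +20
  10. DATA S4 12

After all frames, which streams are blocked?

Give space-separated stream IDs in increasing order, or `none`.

Op 1: conn=24 S1=49 S2=24 S3=24 S4=24 blocked=[]
Op 2: conn=4 S1=49 S2=24 S3=4 S4=24 blocked=[]
Op 3: conn=-6 S1=49 S2=24 S3=4 S4=14 blocked=[1, 2, 3, 4]
Op 4: conn=-19 S1=36 S2=24 S3=4 S4=14 blocked=[1, 2, 3, 4]
Op 5: conn=-33 S1=36 S2=24 S3=4 S4=0 blocked=[1, 2, 3, 4]
Op 6: conn=-4 S1=36 S2=24 S3=4 S4=0 blocked=[1, 2, 3, 4]
Op 7: conn=14 S1=36 S2=24 S3=4 S4=0 blocked=[4]
Op 8: conn=14 S1=41 S2=24 S3=4 S4=0 blocked=[4]
Op 9: conn=34 S1=41 S2=24 S3=4 S4=0 blocked=[4]
Op 10: conn=22 S1=41 S2=24 S3=4 S4=-12 blocked=[4]

Answer: S4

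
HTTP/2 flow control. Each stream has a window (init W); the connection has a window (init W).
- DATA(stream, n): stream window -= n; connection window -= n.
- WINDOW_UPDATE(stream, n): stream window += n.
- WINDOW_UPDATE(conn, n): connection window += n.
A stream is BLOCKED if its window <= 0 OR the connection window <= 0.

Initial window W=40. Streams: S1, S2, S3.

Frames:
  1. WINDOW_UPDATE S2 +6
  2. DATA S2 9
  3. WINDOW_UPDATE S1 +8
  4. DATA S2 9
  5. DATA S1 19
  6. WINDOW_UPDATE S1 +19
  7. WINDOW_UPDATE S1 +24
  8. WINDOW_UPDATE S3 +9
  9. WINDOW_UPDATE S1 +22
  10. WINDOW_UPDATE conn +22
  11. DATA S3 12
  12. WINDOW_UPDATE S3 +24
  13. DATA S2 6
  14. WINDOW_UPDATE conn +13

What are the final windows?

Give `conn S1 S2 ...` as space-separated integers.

Answer: 20 94 22 61

Derivation:
Op 1: conn=40 S1=40 S2=46 S3=40 blocked=[]
Op 2: conn=31 S1=40 S2=37 S3=40 blocked=[]
Op 3: conn=31 S1=48 S2=37 S3=40 blocked=[]
Op 4: conn=22 S1=48 S2=28 S3=40 blocked=[]
Op 5: conn=3 S1=29 S2=28 S3=40 blocked=[]
Op 6: conn=3 S1=48 S2=28 S3=40 blocked=[]
Op 7: conn=3 S1=72 S2=28 S3=40 blocked=[]
Op 8: conn=3 S1=72 S2=28 S3=49 blocked=[]
Op 9: conn=3 S1=94 S2=28 S3=49 blocked=[]
Op 10: conn=25 S1=94 S2=28 S3=49 blocked=[]
Op 11: conn=13 S1=94 S2=28 S3=37 blocked=[]
Op 12: conn=13 S1=94 S2=28 S3=61 blocked=[]
Op 13: conn=7 S1=94 S2=22 S3=61 blocked=[]
Op 14: conn=20 S1=94 S2=22 S3=61 blocked=[]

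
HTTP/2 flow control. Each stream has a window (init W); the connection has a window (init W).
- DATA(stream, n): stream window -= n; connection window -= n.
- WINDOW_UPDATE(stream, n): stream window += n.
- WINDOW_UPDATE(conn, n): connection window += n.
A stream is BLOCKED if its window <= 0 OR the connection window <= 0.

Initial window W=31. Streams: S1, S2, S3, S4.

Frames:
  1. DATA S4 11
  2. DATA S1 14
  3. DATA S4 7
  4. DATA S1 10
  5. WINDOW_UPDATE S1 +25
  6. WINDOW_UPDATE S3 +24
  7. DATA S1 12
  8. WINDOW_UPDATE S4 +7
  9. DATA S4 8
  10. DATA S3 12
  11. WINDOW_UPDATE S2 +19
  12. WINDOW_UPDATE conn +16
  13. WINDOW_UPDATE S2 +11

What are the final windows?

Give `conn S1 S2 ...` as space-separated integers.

Answer: -27 20 61 43 12

Derivation:
Op 1: conn=20 S1=31 S2=31 S3=31 S4=20 blocked=[]
Op 2: conn=6 S1=17 S2=31 S3=31 S4=20 blocked=[]
Op 3: conn=-1 S1=17 S2=31 S3=31 S4=13 blocked=[1, 2, 3, 4]
Op 4: conn=-11 S1=7 S2=31 S3=31 S4=13 blocked=[1, 2, 3, 4]
Op 5: conn=-11 S1=32 S2=31 S3=31 S4=13 blocked=[1, 2, 3, 4]
Op 6: conn=-11 S1=32 S2=31 S3=55 S4=13 blocked=[1, 2, 3, 4]
Op 7: conn=-23 S1=20 S2=31 S3=55 S4=13 blocked=[1, 2, 3, 4]
Op 8: conn=-23 S1=20 S2=31 S3=55 S4=20 blocked=[1, 2, 3, 4]
Op 9: conn=-31 S1=20 S2=31 S3=55 S4=12 blocked=[1, 2, 3, 4]
Op 10: conn=-43 S1=20 S2=31 S3=43 S4=12 blocked=[1, 2, 3, 4]
Op 11: conn=-43 S1=20 S2=50 S3=43 S4=12 blocked=[1, 2, 3, 4]
Op 12: conn=-27 S1=20 S2=50 S3=43 S4=12 blocked=[1, 2, 3, 4]
Op 13: conn=-27 S1=20 S2=61 S3=43 S4=12 blocked=[1, 2, 3, 4]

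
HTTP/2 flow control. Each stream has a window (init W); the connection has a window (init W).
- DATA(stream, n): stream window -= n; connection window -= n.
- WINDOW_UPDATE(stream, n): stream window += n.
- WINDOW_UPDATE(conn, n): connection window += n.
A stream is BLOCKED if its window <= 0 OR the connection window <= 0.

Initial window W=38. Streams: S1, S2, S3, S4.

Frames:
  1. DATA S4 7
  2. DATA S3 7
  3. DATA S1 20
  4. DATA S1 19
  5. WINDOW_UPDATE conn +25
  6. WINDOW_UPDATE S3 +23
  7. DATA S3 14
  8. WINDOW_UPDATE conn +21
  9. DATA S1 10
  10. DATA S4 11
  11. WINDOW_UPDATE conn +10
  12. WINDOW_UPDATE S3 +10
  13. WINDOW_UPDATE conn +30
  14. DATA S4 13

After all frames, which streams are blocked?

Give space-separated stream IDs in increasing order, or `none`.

Answer: S1

Derivation:
Op 1: conn=31 S1=38 S2=38 S3=38 S4=31 blocked=[]
Op 2: conn=24 S1=38 S2=38 S3=31 S4=31 blocked=[]
Op 3: conn=4 S1=18 S2=38 S3=31 S4=31 blocked=[]
Op 4: conn=-15 S1=-1 S2=38 S3=31 S4=31 blocked=[1, 2, 3, 4]
Op 5: conn=10 S1=-1 S2=38 S3=31 S4=31 blocked=[1]
Op 6: conn=10 S1=-1 S2=38 S3=54 S4=31 blocked=[1]
Op 7: conn=-4 S1=-1 S2=38 S3=40 S4=31 blocked=[1, 2, 3, 4]
Op 8: conn=17 S1=-1 S2=38 S3=40 S4=31 blocked=[1]
Op 9: conn=7 S1=-11 S2=38 S3=40 S4=31 blocked=[1]
Op 10: conn=-4 S1=-11 S2=38 S3=40 S4=20 blocked=[1, 2, 3, 4]
Op 11: conn=6 S1=-11 S2=38 S3=40 S4=20 blocked=[1]
Op 12: conn=6 S1=-11 S2=38 S3=50 S4=20 blocked=[1]
Op 13: conn=36 S1=-11 S2=38 S3=50 S4=20 blocked=[1]
Op 14: conn=23 S1=-11 S2=38 S3=50 S4=7 blocked=[1]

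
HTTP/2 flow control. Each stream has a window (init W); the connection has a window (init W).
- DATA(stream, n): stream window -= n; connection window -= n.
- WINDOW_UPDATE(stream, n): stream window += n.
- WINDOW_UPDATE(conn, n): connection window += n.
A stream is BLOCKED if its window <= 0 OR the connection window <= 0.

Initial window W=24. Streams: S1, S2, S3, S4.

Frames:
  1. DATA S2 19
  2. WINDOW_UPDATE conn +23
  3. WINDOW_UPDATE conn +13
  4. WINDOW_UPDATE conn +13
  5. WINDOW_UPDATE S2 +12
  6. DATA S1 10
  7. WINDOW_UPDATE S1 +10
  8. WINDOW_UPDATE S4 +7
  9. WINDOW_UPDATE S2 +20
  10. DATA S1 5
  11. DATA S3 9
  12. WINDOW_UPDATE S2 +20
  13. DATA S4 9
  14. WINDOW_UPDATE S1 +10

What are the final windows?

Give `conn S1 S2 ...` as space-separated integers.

Answer: 21 29 57 15 22

Derivation:
Op 1: conn=5 S1=24 S2=5 S3=24 S4=24 blocked=[]
Op 2: conn=28 S1=24 S2=5 S3=24 S4=24 blocked=[]
Op 3: conn=41 S1=24 S2=5 S3=24 S4=24 blocked=[]
Op 4: conn=54 S1=24 S2=5 S3=24 S4=24 blocked=[]
Op 5: conn=54 S1=24 S2=17 S3=24 S4=24 blocked=[]
Op 6: conn=44 S1=14 S2=17 S3=24 S4=24 blocked=[]
Op 7: conn=44 S1=24 S2=17 S3=24 S4=24 blocked=[]
Op 8: conn=44 S1=24 S2=17 S3=24 S4=31 blocked=[]
Op 9: conn=44 S1=24 S2=37 S3=24 S4=31 blocked=[]
Op 10: conn=39 S1=19 S2=37 S3=24 S4=31 blocked=[]
Op 11: conn=30 S1=19 S2=37 S3=15 S4=31 blocked=[]
Op 12: conn=30 S1=19 S2=57 S3=15 S4=31 blocked=[]
Op 13: conn=21 S1=19 S2=57 S3=15 S4=22 blocked=[]
Op 14: conn=21 S1=29 S2=57 S3=15 S4=22 blocked=[]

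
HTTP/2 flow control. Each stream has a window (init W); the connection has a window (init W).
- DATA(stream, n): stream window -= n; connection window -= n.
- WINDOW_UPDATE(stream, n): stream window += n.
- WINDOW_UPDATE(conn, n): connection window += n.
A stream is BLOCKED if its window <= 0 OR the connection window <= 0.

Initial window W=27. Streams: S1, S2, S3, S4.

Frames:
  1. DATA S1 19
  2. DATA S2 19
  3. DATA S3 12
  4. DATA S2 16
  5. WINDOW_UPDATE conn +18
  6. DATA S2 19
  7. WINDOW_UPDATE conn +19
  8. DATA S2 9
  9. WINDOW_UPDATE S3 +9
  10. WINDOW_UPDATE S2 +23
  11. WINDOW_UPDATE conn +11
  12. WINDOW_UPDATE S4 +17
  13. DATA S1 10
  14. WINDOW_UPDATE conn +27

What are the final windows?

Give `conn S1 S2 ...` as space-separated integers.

Op 1: conn=8 S1=8 S2=27 S3=27 S4=27 blocked=[]
Op 2: conn=-11 S1=8 S2=8 S3=27 S4=27 blocked=[1, 2, 3, 4]
Op 3: conn=-23 S1=8 S2=8 S3=15 S4=27 blocked=[1, 2, 3, 4]
Op 4: conn=-39 S1=8 S2=-8 S3=15 S4=27 blocked=[1, 2, 3, 4]
Op 5: conn=-21 S1=8 S2=-8 S3=15 S4=27 blocked=[1, 2, 3, 4]
Op 6: conn=-40 S1=8 S2=-27 S3=15 S4=27 blocked=[1, 2, 3, 4]
Op 7: conn=-21 S1=8 S2=-27 S3=15 S4=27 blocked=[1, 2, 3, 4]
Op 8: conn=-30 S1=8 S2=-36 S3=15 S4=27 blocked=[1, 2, 3, 4]
Op 9: conn=-30 S1=8 S2=-36 S3=24 S4=27 blocked=[1, 2, 3, 4]
Op 10: conn=-30 S1=8 S2=-13 S3=24 S4=27 blocked=[1, 2, 3, 4]
Op 11: conn=-19 S1=8 S2=-13 S3=24 S4=27 blocked=[1, 2, 3, 4]
Op 12: conn=-19 S1=8 S2=-13 S3=24 S4=44 blocked=[1, 2, 3, 4]
Op 13: conn=-29 S1=-2 S2=-13 S3=24 S4=44 blocked=[1, 2, 3, 4]
Op 14: conn=-2 S1=-2 S2=-13 S3=24 S4=44 blocked=[1, 2, 3, 4]

Answer: -2 -2 -13 24 44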